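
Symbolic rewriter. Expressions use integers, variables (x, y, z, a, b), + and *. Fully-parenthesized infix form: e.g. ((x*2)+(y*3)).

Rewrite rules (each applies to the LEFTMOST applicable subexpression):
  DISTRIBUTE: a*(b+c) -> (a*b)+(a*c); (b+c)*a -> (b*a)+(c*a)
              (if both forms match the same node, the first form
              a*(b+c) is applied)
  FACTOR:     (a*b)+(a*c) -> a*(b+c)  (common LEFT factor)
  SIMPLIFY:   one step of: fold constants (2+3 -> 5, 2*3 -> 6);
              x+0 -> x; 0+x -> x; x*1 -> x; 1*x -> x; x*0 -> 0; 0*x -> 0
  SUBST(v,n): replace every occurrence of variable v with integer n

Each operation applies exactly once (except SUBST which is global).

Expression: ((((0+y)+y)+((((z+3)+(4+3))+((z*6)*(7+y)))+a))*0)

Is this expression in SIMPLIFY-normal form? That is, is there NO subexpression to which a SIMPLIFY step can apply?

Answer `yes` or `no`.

Expression: ((((0+y)+y)+((((z+3)+(4+3))+((z*6)*(7+y)))+a))*0)
Scanning for simplifiable subexpressions (pre-order)...
  at root: ((((0+y)+y)+((((z+3)+(4+3))+((z*6)*(7+y)))+a))*0) (SIMPLIFIABLE)
  at L: (((0+y)+y)+((((z+3)+(4+3))+((z*6)*(7+y)))+a)) (not simplifiable)
  at LL: ((0+y)+y) (not simplifiable)
  at LLL: (0+y) (SIMPLIFIABLE)
  at LR: ((((z+3)+(4+3))+((z*6)*(7+y)))+a) (not simplifiable)
  at LRL: (((z+3)+(4+3))+((z*6)*(7+y))) (not simplifiable)
  at LRLL: ((z+3)+(4+3)) (not simplifiable)
  at LRLLL: (z+3) (not simplifiable)
  at LRLLR: (4+3) (SIMPLIFIABLE)
  at LRLR: ((z*6)*(7+y)) (not simplifiable)
  at LRLRL: (z*6) (not simplifiable)
  at LRLRR: (7+y) (not simplifiable)
Found simplifiable subexpr at path root: ((((0+y)+y)+((((z+3)+(4+3))+((z*6)*(7+y)))+a))*0)
One SIMPLIFY step would give: 0
-> NOT in normal form.

Answer: no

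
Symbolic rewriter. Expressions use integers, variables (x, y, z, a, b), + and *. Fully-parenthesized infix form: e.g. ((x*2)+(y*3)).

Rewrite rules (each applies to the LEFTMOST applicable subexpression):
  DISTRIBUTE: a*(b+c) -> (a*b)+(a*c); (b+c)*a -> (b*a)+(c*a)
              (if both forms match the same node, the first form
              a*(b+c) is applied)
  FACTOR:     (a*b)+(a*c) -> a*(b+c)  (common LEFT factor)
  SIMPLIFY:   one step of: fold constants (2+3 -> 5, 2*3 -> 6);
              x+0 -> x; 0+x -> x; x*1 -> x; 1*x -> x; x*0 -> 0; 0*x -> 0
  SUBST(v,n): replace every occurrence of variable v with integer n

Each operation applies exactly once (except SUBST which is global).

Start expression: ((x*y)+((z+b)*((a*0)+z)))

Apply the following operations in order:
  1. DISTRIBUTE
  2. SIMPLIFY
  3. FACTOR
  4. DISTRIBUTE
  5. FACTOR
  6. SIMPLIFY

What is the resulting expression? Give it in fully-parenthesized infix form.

Start: ((x*y)+((z+b)*((a*0)+z)))
Apply DISTRIBUTE at R (target: ((z+b)*((a*0)+z))): ((x*y)+((z+b)*((a*0)+z))) -> ((x*y)+(((z+b)*(a*0))+((z+b)*z)))
Apply SIMPLIFY at RLR (target: (a*0)): ((x*y)+(((z+b)*(a*0))+((z+b)*z))) -> ((x*y)+(((z+b)*0)+((z+b)*z)))
Apply FACTOR at R (target: (((z+b)*0)+((z+b)*z))): ((x*y)+(((z+b)*0)+((z+b)*z))) -> ((x*y)+((z+b)*(0+z)))
Apply DISTRIBUTE at R (target: ((z+b)*(0+z))): ((x*y)+((z+b)*(0+z))) -> ((x*y)+(((z+b)*0)+((z+b)*z)))
Apply FACTOR at R (target: (((z+b)*0)+((z+b)*z))): ((x*y)+(((z+b)*0)+((z+b)*z))) -> ((x*y)+((z+b)*(0+z)))
Apply SIMPLIFY at RR (target: (0+z)): ((x*y)+((z+b)*(0+z))) -> ((x*y)+((z+b)*z))

Answer: ((x*y)+((z+b)*z))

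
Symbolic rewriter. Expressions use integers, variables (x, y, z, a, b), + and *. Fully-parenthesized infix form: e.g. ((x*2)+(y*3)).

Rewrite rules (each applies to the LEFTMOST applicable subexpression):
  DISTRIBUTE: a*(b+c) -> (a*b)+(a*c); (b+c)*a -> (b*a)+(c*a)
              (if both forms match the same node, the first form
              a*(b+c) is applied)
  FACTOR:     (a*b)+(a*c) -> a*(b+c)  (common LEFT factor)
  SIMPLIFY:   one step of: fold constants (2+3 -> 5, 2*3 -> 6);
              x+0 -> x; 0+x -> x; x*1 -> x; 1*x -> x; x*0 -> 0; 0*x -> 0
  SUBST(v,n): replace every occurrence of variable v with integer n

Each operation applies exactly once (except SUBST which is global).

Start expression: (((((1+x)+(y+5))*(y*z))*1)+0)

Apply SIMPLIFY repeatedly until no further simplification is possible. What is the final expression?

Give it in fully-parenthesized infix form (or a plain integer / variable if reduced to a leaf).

Answer: (((1+x)+(y+5))*(y*z))

Derivation:
Start: (((((1+x)+(y+5))*(y*z))*1)+0)
Step 1: at root: (((((1+x)+(y+5))*(y*z))*1)+0) -> ((((1+x)+(y+5))*(y*z))*1); overall: (((((1+x)+(y+5))*(y*z))*1)+0) -> ((((1+x)+(y+5))*(y*z))*1)
Step 2: at root: ((((1+x)+(y+5))*(y*z))*1) -> (((1+x)+(y+5))*(y*z)); overall: ((((1+x)+(y+5))*(y*z))*1) -> (((1+x)+(y+5))*(y*z))
Fixed point: (((1+x)+(y+5))*(y*z))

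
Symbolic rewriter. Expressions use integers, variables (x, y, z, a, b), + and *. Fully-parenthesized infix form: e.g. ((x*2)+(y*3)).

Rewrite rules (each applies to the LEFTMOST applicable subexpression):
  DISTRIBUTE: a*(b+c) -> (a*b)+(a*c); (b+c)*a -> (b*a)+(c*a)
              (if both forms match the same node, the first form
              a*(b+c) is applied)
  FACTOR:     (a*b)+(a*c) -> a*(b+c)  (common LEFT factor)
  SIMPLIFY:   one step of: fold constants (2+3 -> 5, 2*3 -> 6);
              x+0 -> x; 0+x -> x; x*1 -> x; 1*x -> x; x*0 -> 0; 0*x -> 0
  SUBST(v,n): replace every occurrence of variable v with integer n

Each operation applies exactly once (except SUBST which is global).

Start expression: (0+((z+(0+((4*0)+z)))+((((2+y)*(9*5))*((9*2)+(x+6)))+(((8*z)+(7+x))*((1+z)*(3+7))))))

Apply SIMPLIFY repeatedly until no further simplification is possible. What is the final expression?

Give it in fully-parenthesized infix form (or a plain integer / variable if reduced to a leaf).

Answer: ((z+z)+((((2+y)*45)*(18+(x+6)))+(((8*z)+(7+x))*((1+z)*10))))

Derivation:
Start: (0+((z+(0+((4*0)+z)))+((((2+y)*(9*5))*((9*2)+(x+6)))+(((8*z)+(7+x))*((1+z)*(3+7))))))
Step 1: at root: (0+((z+(0+((4*0)+z)))+((((2+y)*(9*5))*((9*2)+(x+6)))+(((8*z)+(7+x))*((1+z)*(3+7)))))) -> ((z+(0+((4*0)+z)))+((((2+y)*(9*5))*((9*2)+(x+6)))+(((8*z)+(7+x))*((1+z)*(3+7))))); overall: (0+((z+(0+((4*0)+z)))+((((2+y)*(9*5))*((9*2)+(x+6)))+(((8*z)+(7+x))*((1+z)*(3+7)))))) -> ((z+(0+((4*0)+z)))+((((2+y)*(9*5))*((9*2)+(x+6)))+(((8*z)+(7+x))*((1+z)*(3+7)))))
Step 2: at LR: (0+((4*0)+z)) -> ((4*0)+z); overall: ((z+(0+((4*0)+z)))+((((2+y)*(9*5))*((9*2)+(x+6)))+(((8*z)+(7+x))*((1+z)*(3+7))))) -> ((z+((4*0)+z))+((((2+y)*(9*5))*((9*2)+(x+6)))+(((8*z)+(7+x))*((1+z)*(3+7)))))
Step 3: at LRL: (4*0) -> 0; overall: ((z+((4*0)+z))+((((2+y)*(9*5))*((9*2)+(x+6)))+(((8*z)+(7+x))*((1+z)*(3+7))))) -> ((z+(0+z))+((((2+y)*(9*5))*((9*2)+(x+6)))+(((8*z)+(7+x))*((1+z)*(3+7)))))
Step 4: at LR: (0+z) -> z; overall: ((z+(0+z))+((((2+y)*(9*5))*((9*2)+(x+6)))+(((8*z)+(7+x))*((1+z)*(3+7))))) -> ((z+z)+((((2+y)*(9*5))*((9*2)+(x+6)))+(((8*z)+(7+x))*((1+z)*(3+7)))))
Step 5: at RLLR: (9*5) -> 45; overall: ((z+z)+((((2+y)*(9*5))*((9*2)+(x+6)))+(((8*z)+(7+x))*((1+z)*(3+7))))) -> ((z+z)+((((2+y)*45)*((9*2)+(x+6)))+(((8*z)+(7+x))*((1+z)*(3+7)))))
Step 6: at RLRL: (9*2) -> 18; overall: ((z+z)+((((2+y)*45)*((9*2)+(x+6)))+(((8*z)+(7+x))*((1+z)*(3+7))))) -> ((z+z)+((((2+y)*45)*(18+(x+6)))+(((8*z)+(7+x))*((1+z)*(3+7)))))
Step 7: at RRRR: (3+7) -> 10; overall: ((z+z)+((((2+y)*45)*(18+(x+6)))+(((8*z)+(7+x))*((1+z)*(3+7))))) -> ((z+z)+((((2+y)*45)*(18+(x+6)))+(((8*z)+(7+x))*((1+z)*10))))
Fixed point: ((z+z)+((((2+y)*45)*(18+(x+6)))+(((8*z)+(7+x))*((1+z)*10))))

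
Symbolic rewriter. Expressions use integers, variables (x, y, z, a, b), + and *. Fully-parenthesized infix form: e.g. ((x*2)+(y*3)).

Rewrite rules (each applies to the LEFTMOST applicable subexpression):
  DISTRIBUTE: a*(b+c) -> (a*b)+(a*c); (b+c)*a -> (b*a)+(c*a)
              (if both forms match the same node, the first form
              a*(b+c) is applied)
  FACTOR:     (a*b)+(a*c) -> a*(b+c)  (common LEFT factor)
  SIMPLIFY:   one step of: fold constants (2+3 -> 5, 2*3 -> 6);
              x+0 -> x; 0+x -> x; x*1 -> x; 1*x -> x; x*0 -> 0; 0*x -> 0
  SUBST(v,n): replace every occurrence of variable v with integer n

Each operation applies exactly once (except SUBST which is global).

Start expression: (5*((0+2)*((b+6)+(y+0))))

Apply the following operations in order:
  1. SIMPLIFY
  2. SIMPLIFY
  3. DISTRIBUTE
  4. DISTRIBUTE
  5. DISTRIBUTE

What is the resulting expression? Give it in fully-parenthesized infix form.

Start: (5*((0+2)*((b+6)+(y+0))))
Apply SIMPLIFY at RL (target: (0+2)): (5*((0+2)*((b+6)+(y+0)))) -> (5*(2*((b+6)+(y+0))))
Apply SIMPLIFY at RRR (target: (y+0)): (5*(2*((b+6)+(y+0)))) -> (5*(2*((b+6)+y)))
Apply DISTRIBUTE at R (target: (2*((b+6)+y))): (5*(2*((b+6)+y))) -> (5*((2*(b+6))+(2*y)))
Apply DISTRIBUTE at root (target: (5*((2*(b+6))+(2*y)))): (5*((2*(b+6))+(2*y))) -> ((5*(2*(b+6)))+(5*(2*y)))
Apply DISTRIBUTE at LR (target: (2*(b+6))): ((5*(2*(b+6)))+(5*(2*y))) -> ((5*((2*b)+(2*6)))+(5*(2*y)))

Answer: ((5*((2*b)+(2*6)))+(5*(2*y)))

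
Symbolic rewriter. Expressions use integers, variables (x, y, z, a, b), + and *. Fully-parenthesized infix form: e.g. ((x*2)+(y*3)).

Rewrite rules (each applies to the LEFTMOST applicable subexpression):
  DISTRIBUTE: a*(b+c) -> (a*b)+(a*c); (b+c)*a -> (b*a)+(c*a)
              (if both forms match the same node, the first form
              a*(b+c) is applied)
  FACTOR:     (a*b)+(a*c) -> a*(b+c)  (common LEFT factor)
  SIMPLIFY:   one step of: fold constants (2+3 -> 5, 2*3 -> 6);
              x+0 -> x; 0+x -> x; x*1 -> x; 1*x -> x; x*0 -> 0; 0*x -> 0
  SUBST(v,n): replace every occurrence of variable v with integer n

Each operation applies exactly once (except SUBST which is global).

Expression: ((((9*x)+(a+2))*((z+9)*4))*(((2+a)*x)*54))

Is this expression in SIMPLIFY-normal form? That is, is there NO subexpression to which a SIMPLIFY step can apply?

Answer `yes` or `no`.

Answer: yes

Derivation:
Expression: ((((9*x)+(a+2))*((z+9)*4))*(((2+a)*x)*54))
Scanning for simplifiable subexpressions (pre-order)...
  at root: ((((9*x)+(a+2))*((z+9)*4))*(((2+a)*x)*54)) (not simplifiable)
  at L: (((9*x)+(a+2))*((z+9)*4)) (not simplifiable)
  at LL: ((9*x)+(a+2)) (not simplifiable)
  at LLL: (9*x) (not simplifiable)
  at LLR: (a+2) (not simplifiable)
  at LR: ((z+9)*4) (not simplifiable)
  at LRL: (z+9) (not simplifiable)
  at R: (((2+a)*x)*54) (not simplifiable)
  at RL: ((2+a)*x) (not simplifiable)
  at RLL: (2+a) (not simplifiable)
Result: no simplifiable subexpression found -> normal form.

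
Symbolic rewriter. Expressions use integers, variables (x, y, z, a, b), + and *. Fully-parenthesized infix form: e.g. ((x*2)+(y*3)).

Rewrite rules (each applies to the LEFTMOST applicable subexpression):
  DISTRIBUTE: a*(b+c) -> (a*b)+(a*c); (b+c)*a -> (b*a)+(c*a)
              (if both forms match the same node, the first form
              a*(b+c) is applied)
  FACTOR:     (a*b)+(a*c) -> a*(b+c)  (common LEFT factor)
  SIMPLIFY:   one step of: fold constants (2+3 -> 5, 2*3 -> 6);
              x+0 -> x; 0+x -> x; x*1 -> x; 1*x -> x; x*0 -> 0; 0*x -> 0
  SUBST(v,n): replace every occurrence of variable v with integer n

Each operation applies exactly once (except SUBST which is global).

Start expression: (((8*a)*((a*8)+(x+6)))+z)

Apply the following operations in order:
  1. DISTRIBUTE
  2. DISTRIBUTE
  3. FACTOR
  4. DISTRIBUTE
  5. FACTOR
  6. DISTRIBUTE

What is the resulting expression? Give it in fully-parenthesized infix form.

Start: (((8*a)*((a*8)+(x+6)))+z)
Apply DISTRIBUTE at L (target: ((8*a)*((a*8)+(x+6)))): (((8*a)*((a*8)+(x+6)))+z) -> ((((8*a)*(a*8))+((8*a)*(x+6)))+z)
Apply DISTRIBUTE at LR (target: ((8*a)*(x+6))): ((((8*a)*(a*8))+((8*a)*(x+6)))+z) -> ((((8*a)*(a*8))+(((8*a)*x)+((8*a)*6)))+z)
Apply FACTOR at LR (target: (((8*a)*x)+((8*a)*6))): ((((8*a)*(a*8))+(((8*a)*x)+((8*a)*6)))+z) -> ((((8*a)*(a*8))+((8*a)*(x+6)))+z)
Apply DISTRIBUTE at LR (target: ((8*a)*(x+6))): ((((8*a)*(a*8))+((8*a)*(x+6)))+z) -> ((((8*a)*(a*8))+(((8*a)*x)+((8*a)*6)))+z)
Apply FACTOR at LR (target: (((8*a)*x)+((8*a)*6))): ((((8*a)*(a*8))+(((8*a)*x)+((8*a)*6)))+z) -> ((((8*a)*(a*8))+((8*a)*(x+6)))+z)
Apply DISTRIBUTE at LR (target: ((8*a)*(x+6))): ((((8*a)*(a*8))+((8*a)*(x+6)))+z) -> ((((8*a)*(a*8))+(((8*a)*x)+((8*a)*6)))+z)

Answer: ((((8*a)*(a*8))+(((8*a)*x)+((8*a)*6)))+z)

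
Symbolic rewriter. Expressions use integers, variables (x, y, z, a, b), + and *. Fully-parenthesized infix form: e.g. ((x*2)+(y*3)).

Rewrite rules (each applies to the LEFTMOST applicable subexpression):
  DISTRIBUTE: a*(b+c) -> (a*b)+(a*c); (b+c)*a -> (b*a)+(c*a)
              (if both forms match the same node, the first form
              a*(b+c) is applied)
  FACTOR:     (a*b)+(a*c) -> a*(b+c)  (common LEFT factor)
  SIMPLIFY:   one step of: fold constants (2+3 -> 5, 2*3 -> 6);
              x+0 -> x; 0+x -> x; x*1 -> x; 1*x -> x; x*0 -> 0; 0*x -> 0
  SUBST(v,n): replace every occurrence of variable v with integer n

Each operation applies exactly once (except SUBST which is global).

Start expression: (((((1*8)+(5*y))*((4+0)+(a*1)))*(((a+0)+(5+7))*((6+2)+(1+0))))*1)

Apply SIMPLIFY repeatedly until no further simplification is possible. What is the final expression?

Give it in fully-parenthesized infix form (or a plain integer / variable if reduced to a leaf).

Start: (((((1*8)+(5*y))*((4+0)+(a*1)))*(((a+0)+(5+7))*((6+2)+(1+0))))*1)
Step 1: at root: (((((1*8)+(5*y))*((4+0)+(a*1)))*(((a+0)+(5+7))*((6+2)+(1+0))))*1) -> ((((1*8)+(5*y))*((4+0)+(a*1)))*(((a+0)+(5+7))*((6+2)+(1+0)))); overall: (((((1*8)+(5*y))*((4+0)+(a*1)))*(((a+0)+(5+7))*((6+2)+(1+0))))*1) -> ((((1*8)+(5*y))*((4+0)+(a*1)))*(((a+0)+(5+7))*((6+2)+(1+0))))
Step 2: at LLL: (1*8) -> 8; overall: ((((1*8)+(5*y))*((4+0)+(a*1)))*(((a+0)+(5+7))*((6+2)+(1+0)))) -> (((8+(5*y))*((4+0)+(a*1)))*(((a+0)+(5+7))*((6+2)+(1+0))))
Step 3: at LRL: (4+0) -> 4; overall: (((8+(5*y))*((4+0)+(a*1)))*(((a+0)+(5+7))*((6+2)+(1+0)))) -> (((8+(5*y))*(4+(a*1)))*(((a+0)+(5+7))*((6+2)+(1+0))))
Step 4: at LRR: (a*1) -> a; overall: (((8+(5*y))*(4+(a*1)))*(((a+0)+(5+7))*((6+2)+(1+0)))) -> (((8+(5*y))*(4+a))*(((a+0)+(5+7))*((6+2)+(1+0))))
Step 5: at RLL: (a+0) -> a; overall: (((8+(5*y))*(4+a))*(((a+0)+(5+7))*((6+2)+(1+0)))) -> (((8+(5*y))*(4+a))*((a+(5+7))*((6+2)+(1+0))))
Step 6: at RLR: (5+7) -> 12; overall: (((8+(5*y))*(4+a))*((a+(5+7))*((6+2)+(1+0)))) -> (((8+(5*y))*(4+a))*((a+12)*((6+2)+(1+0))))
Step 7: at RRL: (6+2) -> 8; overall: (((8+(5*y))*(4+a))*((a+12)*((6+2)+(1+0)))) -> (((8+(5*y))*(4+a))*((a+12)*(8+(1+0))))
Step 8: at RRR: (1+0) -> 1; overall: (((8+(5*y))*(4+a))*((a+12)*(8+(1+0)))) -> (((8+(5*y))*(4+a))*((a+12)*(8+1)))
Step 9: at RR: (8+1) -> 9; overall: (((8+(5*y))*(4+a))*((a+12)*(8+1))) -> (((8+(5*y))*(4+a))*((a+12)*9))
Fixed point: (((8+(5*y))*(4+a))*((a+12)*9))

Answer: (((8+(5*y))*(4+a))*((a+12)*9))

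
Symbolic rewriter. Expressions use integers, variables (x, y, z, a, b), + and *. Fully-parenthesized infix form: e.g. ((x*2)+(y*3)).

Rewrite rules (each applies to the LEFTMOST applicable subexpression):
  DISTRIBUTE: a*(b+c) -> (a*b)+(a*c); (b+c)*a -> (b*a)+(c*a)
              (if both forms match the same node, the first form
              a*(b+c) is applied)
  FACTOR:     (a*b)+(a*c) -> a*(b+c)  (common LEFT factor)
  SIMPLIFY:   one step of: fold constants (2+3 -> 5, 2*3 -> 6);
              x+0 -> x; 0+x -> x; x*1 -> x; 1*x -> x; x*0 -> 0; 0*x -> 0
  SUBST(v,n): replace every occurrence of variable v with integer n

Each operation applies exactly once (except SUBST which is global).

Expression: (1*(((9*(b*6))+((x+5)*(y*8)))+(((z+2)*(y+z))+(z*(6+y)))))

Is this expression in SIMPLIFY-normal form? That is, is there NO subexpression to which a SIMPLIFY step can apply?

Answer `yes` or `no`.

Answer: no

Derivation:
Expression: (1*(((9*(b*6))+((x+5)*(y*8)))+(((z+2)*(y+z))+(z*(6+y)))))
Scanning for simplifiable subexpressions (pre-order)...
  at root: (1*(((9*(b*6))+((x+5)*(y*8)))+(((z+2)*(y+z))+(z*(6+y))))) (SIMPLIFIABLE)
  at R: (((9*(b*6))+((x+5)*(y*8)))+(((z+2)*(y+z))+(z*(6+y)))) (not simplifiable)
  at RL: ((9*(b*6))+((x+5)*(y*8))) (not simplifiable)
  at RLL: (9*(b*6)) (not simplifiable)
  at RLLR: (b*6) (not simplifiable)
  at RLR: ((x+5)*(y*8)) (not simplifiable)
  at RLRL: (x+5) (not simplifiable)
  at RLRR: (y*8) (not simplifiable)
  at RR: (((z+2)*(y+z))+(z*(6+y))) (not simplifiable)
  at RRL: ((z+2)*(y+z)) (not simplifiable)
  at RRLL: (z+2) (not simplifiable)
  at RRLR: (y+z) (not simplifiable)
  at RRR: (z*(6+y)) (not simplifiable)
  at RRRR: (6+y) (not simplifiable)
Found simplifiable subexpr at path root: (1*(((9*(b*6))+((x+5)*(y*8)))+(((z+2)*(y+z))+(z*(6+y)))))
One SIMPLIFY step would give: (((9*(b*6))+((x+5)*(y*8)))+(((z+2)*(y+z))+(z*(6+y))))
-> NOT in normal form.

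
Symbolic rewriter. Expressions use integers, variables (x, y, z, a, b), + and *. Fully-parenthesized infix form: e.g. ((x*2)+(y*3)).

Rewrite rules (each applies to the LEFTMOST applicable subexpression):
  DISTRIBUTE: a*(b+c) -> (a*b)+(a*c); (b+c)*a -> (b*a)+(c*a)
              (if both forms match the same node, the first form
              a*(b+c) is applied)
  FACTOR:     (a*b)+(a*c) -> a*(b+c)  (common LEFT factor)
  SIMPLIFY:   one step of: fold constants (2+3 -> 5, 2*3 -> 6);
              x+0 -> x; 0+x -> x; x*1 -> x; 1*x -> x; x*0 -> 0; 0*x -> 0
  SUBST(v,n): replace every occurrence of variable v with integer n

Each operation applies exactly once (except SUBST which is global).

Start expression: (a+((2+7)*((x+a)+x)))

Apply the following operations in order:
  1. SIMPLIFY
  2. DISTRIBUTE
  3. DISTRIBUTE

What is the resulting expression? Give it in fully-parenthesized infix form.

Start: (a+((2+7)*((x+a)+x)))
Apply SIMPLIFY at RL (target: (2+7)): (a+((2+7)*((x+a)+x))) -> (a+(9*((x+a)+x)))
Apply DISTRIBUTE at R (target: (9*((x+a)+x))): (a+(9*((x+a)+x))) -> (a+((9*(x+a))+(9*x)))
Apply DISTRIBUTE at RL (target: (9*(x+a))): (a+((9*(x+a))+(9*x))) -> (a+(((9*x)+(9*a))+(9*x)))

Answer: (a+(((9*x)+(9*a))+(9*x)))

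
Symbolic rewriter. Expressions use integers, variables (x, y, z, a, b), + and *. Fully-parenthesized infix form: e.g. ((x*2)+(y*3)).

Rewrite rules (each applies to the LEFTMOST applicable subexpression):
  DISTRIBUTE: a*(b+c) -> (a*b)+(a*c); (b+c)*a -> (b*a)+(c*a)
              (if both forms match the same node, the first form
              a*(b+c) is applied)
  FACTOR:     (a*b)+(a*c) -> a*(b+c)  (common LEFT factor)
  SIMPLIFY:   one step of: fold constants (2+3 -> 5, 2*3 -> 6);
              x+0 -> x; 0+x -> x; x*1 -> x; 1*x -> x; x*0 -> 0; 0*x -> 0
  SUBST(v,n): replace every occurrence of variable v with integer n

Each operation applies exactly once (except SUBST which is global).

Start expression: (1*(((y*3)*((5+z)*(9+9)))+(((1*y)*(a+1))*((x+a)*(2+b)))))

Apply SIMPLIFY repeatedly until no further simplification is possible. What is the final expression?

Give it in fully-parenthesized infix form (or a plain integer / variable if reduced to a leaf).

Start: (1*(((y*3)*((5+z)*(9+9)))+(((1*y)*(a+1))*((x+a)*(2+b)))))
Step 1: at root: (1*(((y*3)*((5+z)*(9+9)))+(((1*y)*(a+1))*((x+a)*(2+b))))) -> (((y*3)*((5+z)*(9+9)))+(((1*y)*(a+1))*((x+a)*(2+b)))); overall: (1*(((y*3)*((5+z)*(9+9)))+(((1*y)*(a+1))*((x+a)*(2+b))))) -> (((y*3)*((5+z)*(9+9)))+(((1*y)*(a+1))*((x+a)*(2+b))))
Step 2: at LRR: (9+9) -> 18; overall: (((y*3)*((5+z)*(9+9)))+(((1*y)*(a+1))*((x+a)*(2+b)))) -> (((y*3)*((5+z)*18))+(((1*y)*(a+1))*((x+a)*(2+b))))
Step 3: at RLL: (1*y) -> y; overall: (((y*3)*((5+z)*18))+(((1*y)*(a+1))*((x+a)*(2+b)))) -> (((y*3)*((5+z)*18))+((y*(a+1))*((x+a)*(2+b))))
Fixed point: (((y*3)*((5+z)*18))+((y*(a+1))*((x+a)*(2+b))))

Answer: (((y*3)*((5+z)*18))+((y*(a+1))*((x+a)*(2+b))))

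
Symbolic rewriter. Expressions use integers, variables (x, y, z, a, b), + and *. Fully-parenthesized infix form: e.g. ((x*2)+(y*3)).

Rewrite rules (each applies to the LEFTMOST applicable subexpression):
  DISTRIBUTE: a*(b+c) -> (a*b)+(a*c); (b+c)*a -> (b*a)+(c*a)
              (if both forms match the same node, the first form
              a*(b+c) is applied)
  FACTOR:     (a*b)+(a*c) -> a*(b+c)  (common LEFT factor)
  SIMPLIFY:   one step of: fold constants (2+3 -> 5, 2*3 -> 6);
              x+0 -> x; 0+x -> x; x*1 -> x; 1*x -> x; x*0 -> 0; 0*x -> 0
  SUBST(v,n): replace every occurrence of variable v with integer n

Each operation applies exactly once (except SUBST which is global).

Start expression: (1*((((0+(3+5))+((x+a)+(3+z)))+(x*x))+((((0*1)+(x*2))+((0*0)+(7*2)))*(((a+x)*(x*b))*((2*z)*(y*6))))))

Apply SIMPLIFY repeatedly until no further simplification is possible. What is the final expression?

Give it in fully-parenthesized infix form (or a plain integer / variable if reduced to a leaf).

Start: (1*((((0+(3+5))+((x+a)+(3+z)))+(x*x))+((((0*1)+(x*2))+((0*0)+(7*2)))*(((a+x)*(x*b))*((2*z)*(y*6))))))
Step 1: at root: (1*((((0+(3+5))+((x+a)+(3+z)))+(x*x))+((((0*1)+(x*2))+((0*0)+(7*2)))*(((a+x)*(x*b))*((2*z)*(y*6)))))) -> ((((0+(3+5))+((x+a)+(3+z)))+(x*x))+((((0*1)+(x*2))+((0*0)+(7*2)))*(((a+x)*(x*b))*((2*z)*(y*6))))); overall: (1*((((0+(3+5))+((x+a)+(3+z)))+(x*x))+((((0*1)+(x*2))+((0*0)+(7*2)))*(((a+x)*(x*b))*((2*z)*(y*6)))))) -> ((((0+(3+5))+((x+a)+(3+z)))+(x*x))+((((0*1)+(x*2))+((0*0)+(7*2)))*(((a+x)*(x*b))*((2*z)*(y*6)))))
Step 2: at LLL: (0+(3+5)) -> (3+5); overall: ((((0+(3+5))+((x+a)+(3+z)))+(x*x))+((((0*1)+(x*2))+((0*0)+(7*2)))*(((a+x)*(x*b))*((2*z)*(y*6))))) -> ((((3+5)+((x+a)+(3+z)))+(x*x))+((((0*1)+(x*2))+((0*0)+(7*2)))*(((a+x)*(x*b))*((2*z)*(y*6)))))
Step 3: at LLL: (3+5) -> 8; overall: ((((3+5)+((x+a)+(3+z)))+(x*x))+((((0*1)+(x*2))+((0*0)+(7*2)))*(((a+x)*(x*b))*((2*z)*(y*6))))) -> (((8+((x+a)+(3+z)))+(x*x))+((((0*1)+(x*2))+((0*0)+(7*2)))*(((a+x)*(x*b))*((2*z)*(y*6)))))
Step 4: at RLLL: (0*1) -> 0; overall: (((8+((x+a)+(3+z)))+(x*x))+((((0*1)+(x*2))+((0*0)+(7*2)))*(((a+x)*(x*b))*((2*z)*(y*6))))) -> (((8+((x+a)+(3+z)))+(x*x))+(((0+(x*2))+((0*0)+(7*2)))*(((a+x)*(x*b))*((2*z)*(y*6)))))
Step 5: at RLL: (0+(x*2)) -> (x*2); overall: (((8+((x+a)+(3+z)))+(x*x))+(((0+(x*2))+((0*0)+(7*2)))*(((a+x)*(x*b))*((2*z)*(y*6))))) -> (((8+((x+a)+(3+z)))+(x*x))+(((x*2)+((0*0)+(7*2)))*(((a+x)*(x*b))*((2*z)*(y*6)))))
Step 6: at RLRL: (0*0) -> 0; overall: (((8+((x+a)+(3+z)))+(x*x))+(((x*2)+((0*0)+(7*2)))*(((a+x)*(x*b))*((2*z)*(y*6))))) -> (((8+((x+a)+(3+z)))+(x*x))+(((x*2)+(0+(7*2)))*(((a+x)*(x*b))*((2*z)*(y*6)))))
Step 7: at RLR: (0+(7*2)) -> (7*2); overall: (((8+((x+a)+(3+z)))+(x*x))+(((x*2)+(0+(7*2)))*(((a+x)*(x*b))*((2*z)*(y*6))))) -> (((8+((x+a)+(3+z)))+(x*x))+(((x*2)+(7*2))*(((a+x)*(x*b))*((2*z)*(y*6)))))
Step 8: at RLR: (7*2) -> 14; overall: (((8+((x+a)+(3+z)))+(x*x))+(((x*2)+(7*2))*(((a+x)*(x*b))*((2*z)*(y*6))))) -> (((8+((x+a)+(3+z)))+(x*x))+(((x*2)+14)*(((a+x)*(x*b))*((2*z)*(y*6)))))
Fixed point: (((8+((x+a)+(3+z)))+(x*x))+(((x*2)+14)*(((a+x)*(x*b))*((2*z)*(y*6)))))

Answer: (((8+((x+a)+(3+z)))+(x*x))+(((x*2)+14)*(((a+x)*(x*b))*((2*z)*(y*6)))))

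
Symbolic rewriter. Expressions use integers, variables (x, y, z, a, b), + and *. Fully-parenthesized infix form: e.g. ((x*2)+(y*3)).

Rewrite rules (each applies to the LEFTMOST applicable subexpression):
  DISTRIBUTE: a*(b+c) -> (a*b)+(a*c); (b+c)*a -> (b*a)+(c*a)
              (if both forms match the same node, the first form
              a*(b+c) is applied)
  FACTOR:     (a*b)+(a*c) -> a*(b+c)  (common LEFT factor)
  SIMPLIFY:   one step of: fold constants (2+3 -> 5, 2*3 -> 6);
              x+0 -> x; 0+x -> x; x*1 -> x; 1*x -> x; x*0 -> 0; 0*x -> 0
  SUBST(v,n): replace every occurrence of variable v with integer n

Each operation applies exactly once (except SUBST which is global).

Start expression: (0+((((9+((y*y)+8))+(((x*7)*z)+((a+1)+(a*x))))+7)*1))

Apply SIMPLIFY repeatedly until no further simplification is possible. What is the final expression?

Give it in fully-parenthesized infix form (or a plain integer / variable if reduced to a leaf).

Answer: (((9+((y*y)+8))+(((x*7)*z)+((a+1)+(a*x))))+7)

Derivation:
Start: (0+((((9+((y*y)+8))+(((x*7)*z)+((a+1)+(a*x))))+7)*1))
Step 1: at root: (0+((((9+((y*y)+8))+(((x*7)*z)+((a+1)+(a*x))))+7)*1)) -> ((((9+((y*y)+8))+(((x*7)*z)+((a+1)+(a*x))))+7)*1); overall: (0+((((9+((y*y)+8))+(((x*7)*z)+((a+1)+(a*x))))+7)*1)) -> ((((9+((y*y)+8))+(((x*7)*z)+((a+1)+(a*x))))+7)*1)
Step 2: at root: ((((9+((y*y)+8))+(((x*7)*z)+((a+1)+(a*x))))+7)*1) -> (((9+((y*y)+8))+(((x*7)*z)+((a+1)+(a*x))))+7); overall: ((((9+((y*y)+8))+(((x*7)*z)+((a+1)+(a*x))))+7)*1) -> (((9+((y*y)+8))+(((x*7)*z)+((a+1)+(a*x))))+7)
Fixed point: (((9+((y*y)+8))+(((x*7)*z)+((a+1)+(a*x))))+7)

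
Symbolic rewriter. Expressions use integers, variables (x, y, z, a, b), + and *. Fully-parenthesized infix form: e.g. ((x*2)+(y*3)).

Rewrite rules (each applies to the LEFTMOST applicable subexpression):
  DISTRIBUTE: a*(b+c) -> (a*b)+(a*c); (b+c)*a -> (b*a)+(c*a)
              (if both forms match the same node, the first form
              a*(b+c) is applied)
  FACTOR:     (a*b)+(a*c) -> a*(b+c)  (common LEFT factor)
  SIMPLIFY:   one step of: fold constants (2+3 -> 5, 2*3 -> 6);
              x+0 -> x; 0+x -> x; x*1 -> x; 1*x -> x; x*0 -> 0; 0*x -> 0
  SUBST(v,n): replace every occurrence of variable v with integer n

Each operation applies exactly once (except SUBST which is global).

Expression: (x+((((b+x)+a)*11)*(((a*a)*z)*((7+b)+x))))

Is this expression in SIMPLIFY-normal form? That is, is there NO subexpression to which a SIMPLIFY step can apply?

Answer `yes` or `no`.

Expression: (x+((((b+x)+a)*11)*(((a*a)*z)*((7+b)+x))))
Scanning for simplifiable subexpressions (pre-order)...
  at root: (x+((((b+x)+a)*11)*(((a*a)*z)*((7+b)+x)))) (not simplifiable)
  at R: ((((b+x)+a)*11)*(((a*a)*z)*((7+b)+x))) (not simplifiable)
  at RL: (((b+x)+a)*11) (not simplifiable)
  at RLL: ((b+x)+a) (not simplifiable)
  at RLLL: (b+x) (not simplifiable)
  at RR: (((a*a)*z)*((7+b)+x)) (not simplifiable)
  at RRL: ((a*a)*z) (not simplifiable)
  at RRLL: (a*a) (not simplifiable)
  at RRR: ((7+b)+x) (not simplifiable)
  at RRRL: (7+b) (not simplifiable)
Result: no simplifiable subexpression found -> normal form.

Answer: yes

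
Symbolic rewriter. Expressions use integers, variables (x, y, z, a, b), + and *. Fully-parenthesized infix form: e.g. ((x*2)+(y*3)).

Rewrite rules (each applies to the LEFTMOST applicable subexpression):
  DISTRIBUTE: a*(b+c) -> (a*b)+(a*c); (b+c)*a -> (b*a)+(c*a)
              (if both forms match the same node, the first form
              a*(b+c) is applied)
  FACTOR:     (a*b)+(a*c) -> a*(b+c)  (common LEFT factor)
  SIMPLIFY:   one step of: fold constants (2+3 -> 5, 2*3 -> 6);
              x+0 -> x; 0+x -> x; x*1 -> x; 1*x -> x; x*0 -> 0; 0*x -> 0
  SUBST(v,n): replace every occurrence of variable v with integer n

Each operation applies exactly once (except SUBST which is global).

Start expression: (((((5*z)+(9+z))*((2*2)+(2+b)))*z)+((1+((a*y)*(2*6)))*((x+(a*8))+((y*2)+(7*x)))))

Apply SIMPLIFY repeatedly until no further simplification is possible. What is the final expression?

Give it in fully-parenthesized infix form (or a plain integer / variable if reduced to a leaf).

Answer: (((((5*z)+(9+z))*(4+(2+b)))*z)+((1+((a*y)*12))*((x+(a*8))+((y*2)+(7*x)))))

Derivation:
Start: (((((5*z)+(9+z))*((2*2)+(2+b)))*z)+((1+((a*y)*(2*6)))*((x+(a*8))+((y*2)+(7*x)))))
Step 1: at LLRL: (2*2) -> 4; overall: (((((5*z)+(9+z))*((2*2)+(2+b)))*z)+((1+((a*y)*(2*6)))*((x+(a*8))+((y*2)+(7*x))))) -> (((((5*z)+(9+z))*(4+(2+b)))*z)+((1+((a*y)*(2*6)))*((x+(a*8))+((y*2)+(7*x)))))
Step 2: at RLRR: (2*6) -> 12; overall: (((((5*z)+(9+z))*(4+(2+b)))*z)+((1+((a*y)*(2*6)))*((x+(a*8))+((y*2)+(7*x))))) -> (((((5*z)+(9+z))*(4+(2+b)))*z)+((1+((a*y)*12))*((x+(a*8))+((y*2)+(7*x)))))
Fixed point: (((((5*z)+(9+z))*(4+(2+b)))*z)+((1+((a*y)*12))*((x+(a*8))+((y*2)+(7*x)))))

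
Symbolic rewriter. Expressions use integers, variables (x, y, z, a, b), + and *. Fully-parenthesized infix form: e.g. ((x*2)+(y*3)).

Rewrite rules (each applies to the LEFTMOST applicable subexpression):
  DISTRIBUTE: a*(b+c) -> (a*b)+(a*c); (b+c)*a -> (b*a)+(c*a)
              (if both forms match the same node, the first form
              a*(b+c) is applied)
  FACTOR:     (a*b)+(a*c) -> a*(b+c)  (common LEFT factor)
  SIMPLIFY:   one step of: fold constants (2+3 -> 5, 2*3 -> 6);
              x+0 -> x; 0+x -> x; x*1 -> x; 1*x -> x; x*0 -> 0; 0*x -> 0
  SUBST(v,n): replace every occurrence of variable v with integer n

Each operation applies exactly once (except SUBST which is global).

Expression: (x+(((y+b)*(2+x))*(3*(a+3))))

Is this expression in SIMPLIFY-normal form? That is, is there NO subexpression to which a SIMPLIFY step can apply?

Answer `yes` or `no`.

Expression: (x+(((y+b)*(2+x))*(3*(a+3))))
Scanning for simplifiable subexpressions (pre-order)...
  at root: (x+(((y+b)*(2+x))*(3*(a+3)))) (not simplifiable)
  at R: (((y+b)*(2+x))*(3*(a+3))) (not simplifiable)
  at RL: ((y+b)*(2+x)) (not simplifiable)
  at RLL: (y+b) (not simplifiable)
  at RLR: (2+x) (not simplifiable)
  at RR: (3*(a+3)) (not simplifiable)
  at RRR: (a+3) (not simplifiable)
Result: no simplifiable subexpression found -> normal form.

Answer: yes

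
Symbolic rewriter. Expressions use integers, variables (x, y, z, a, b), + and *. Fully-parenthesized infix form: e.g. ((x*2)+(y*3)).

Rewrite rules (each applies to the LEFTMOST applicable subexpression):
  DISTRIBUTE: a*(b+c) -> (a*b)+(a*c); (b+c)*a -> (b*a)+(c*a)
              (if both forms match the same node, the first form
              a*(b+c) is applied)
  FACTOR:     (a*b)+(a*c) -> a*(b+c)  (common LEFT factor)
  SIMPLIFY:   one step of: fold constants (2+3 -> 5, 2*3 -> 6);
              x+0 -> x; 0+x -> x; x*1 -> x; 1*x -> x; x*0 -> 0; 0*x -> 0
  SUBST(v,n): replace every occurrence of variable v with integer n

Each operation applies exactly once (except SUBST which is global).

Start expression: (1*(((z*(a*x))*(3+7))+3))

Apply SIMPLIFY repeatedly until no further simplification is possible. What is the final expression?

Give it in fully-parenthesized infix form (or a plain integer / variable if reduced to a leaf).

Answer: (((z*(a*x))*10)+3)

Derivation:
Start: (1*(((z*(a*x))*(3+7))+3))
Step 1: at root: (1*(((z*(a*x))*(3+7))+3)) -> (((z*(a*x))*(3+7))+3); overall: (1*(((z*(a*x))*(3+7))+3)) -> (((z*(a*x))*(3+7))+3)
Step 2: at LR: (3+7) -> 10; overall: (((z*(a*x))*(3+7))+3) -> (((z*(a*x))*10)+3)
Fixed point: (((z*(a*x))*10)+3)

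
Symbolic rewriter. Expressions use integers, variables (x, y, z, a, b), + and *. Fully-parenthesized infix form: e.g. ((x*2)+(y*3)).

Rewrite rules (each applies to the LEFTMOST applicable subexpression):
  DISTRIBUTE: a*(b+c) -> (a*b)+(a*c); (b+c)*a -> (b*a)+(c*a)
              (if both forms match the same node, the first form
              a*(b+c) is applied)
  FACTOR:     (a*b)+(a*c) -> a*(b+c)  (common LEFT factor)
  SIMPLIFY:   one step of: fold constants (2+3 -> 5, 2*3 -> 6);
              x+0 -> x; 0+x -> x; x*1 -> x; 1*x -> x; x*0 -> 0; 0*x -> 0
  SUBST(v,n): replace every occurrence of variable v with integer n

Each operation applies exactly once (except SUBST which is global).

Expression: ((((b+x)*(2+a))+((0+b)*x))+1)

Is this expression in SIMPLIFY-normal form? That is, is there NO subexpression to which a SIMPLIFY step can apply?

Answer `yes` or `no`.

Expression: ((((b+x)*(2+a))+((0+b)*x))+1)
Scanning for simplifiable subexpressions (pre-order)...
  at root: ((((b+x)*(2+a))+((0+b)*x))+1) (not simplifiable)
  at L: (((b+x)*(2+a))+((0+b)*x)) (not simplifiable)
  at LL: ((b+x)*(2+a)) (not simplifiable)
  at LLL: (b+x) (not simplifiable)
  at LLR: (2+a) (not simplifiable)
  at LR: ((0+b)*x) (not simplifiable)
  at LRL: (0+b) (SIMPLIFIABLE)
Found simplifiable subexpr at path LRL: (0+b)
One SIMPLIFY step would give: ((((b+x)*(2+a))+(b*x))+1)
-> NOT in normal form.

Answer: no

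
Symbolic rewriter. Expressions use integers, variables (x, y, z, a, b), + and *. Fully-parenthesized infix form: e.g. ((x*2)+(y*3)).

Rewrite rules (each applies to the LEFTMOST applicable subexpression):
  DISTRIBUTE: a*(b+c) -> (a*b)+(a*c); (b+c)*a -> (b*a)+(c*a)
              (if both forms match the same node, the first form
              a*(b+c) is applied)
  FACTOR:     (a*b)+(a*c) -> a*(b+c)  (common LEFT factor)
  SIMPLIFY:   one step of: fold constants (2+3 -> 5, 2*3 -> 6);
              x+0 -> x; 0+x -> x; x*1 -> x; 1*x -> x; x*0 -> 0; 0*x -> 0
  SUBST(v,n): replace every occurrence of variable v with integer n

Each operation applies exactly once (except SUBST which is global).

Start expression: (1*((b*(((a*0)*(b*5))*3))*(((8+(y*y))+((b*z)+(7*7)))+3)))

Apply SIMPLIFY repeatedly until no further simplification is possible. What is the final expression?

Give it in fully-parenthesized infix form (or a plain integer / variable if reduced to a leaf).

Start: (1*((b*(((a*0)*(b*5))*3))*(((8+(y*y))+((b*z)+(7*7)))+3)))
Step 1: at root: (1*((b*(((a*0)*(b*5))*3))*(((8+(y*y))+((b*z)+(7*7)))+3))) -> ((b*(((a*0)*(b*5))*3))*(((8+(y*y))+((b*z)+(7*7)))+3)); overall: (1*((b*(((a*0)*(b*5))*3))*(((8+(y*y))+((b*z)+(7*7)))+3))) -> ((b*(((a*0)*(b*5))*3))*(((8+(y*y))+((b*z)+(7*7)))+3))
Step 2: at LRLL: (a*0) -> 0; overall: ((b*(((a*0)*(b*5))*3))*(((8+(y*y))+((b*z)+(7*7)))+3)) -> ((b*((0*(b*5))*3))*(((8+(y*y))+((b*z)+(7*7)))+3))
Step 3: at LRL: (0*(b*5)) -> 0; overall: ((b*((0*(b*5))*3))*(((8+(y*y))+((b*z)+(7*7)))+3)) -> ((b*(0*3))*(((8+(y*y))+((b*z)+(7*7)))+3))
Step 4: at LR: (0*3) -> 0; overall: ((b*(0*3))*(((8+(y*y))+((b*z)+(7*7)))+3)) -> ((b*0)*(((8+(y*y))+((b*z)+(7*7)))+3))
Step 5: at L: (b*0) -> 0; overall: ((b*0)*(((8+(y*y))+((b*z)+(7*7)))+3)) -> (0*(((8+(y*y))+((b*z)+(7*7)))+3))
Step 6: at root: (0*(((8+(y*y))+((b*z)+(7*7)))+3)) -> 0; overall: (0*(((8+(y*y))+((b*z)+(7*7)))+3)) -> 0
Fixed point: 0

Answer: 0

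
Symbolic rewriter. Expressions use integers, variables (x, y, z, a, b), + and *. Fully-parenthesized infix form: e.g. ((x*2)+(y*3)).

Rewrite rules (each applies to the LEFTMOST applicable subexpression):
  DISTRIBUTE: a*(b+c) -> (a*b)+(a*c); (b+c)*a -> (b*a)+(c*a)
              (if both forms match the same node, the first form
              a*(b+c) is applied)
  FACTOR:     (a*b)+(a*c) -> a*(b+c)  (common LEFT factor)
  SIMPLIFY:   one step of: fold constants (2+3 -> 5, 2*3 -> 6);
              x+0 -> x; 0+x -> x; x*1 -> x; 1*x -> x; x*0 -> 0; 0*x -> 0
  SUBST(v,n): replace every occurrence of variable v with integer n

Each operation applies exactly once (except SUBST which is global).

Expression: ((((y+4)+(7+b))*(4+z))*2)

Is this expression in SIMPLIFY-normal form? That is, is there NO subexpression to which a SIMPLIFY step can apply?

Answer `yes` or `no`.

Answer: yes

Derivation:
Expression: ((((y+4)+(7+b))*(4+z))*2)
Scanning for simplifiable subexpressions (pre-order)...
  at root: ((((y+4)+(7+b))*(4+z))*2) (not simplifiable)
  at L: (((y+4)+(7+b))*(4+z)) (not simplifiable)
  at LL: ((y+4)+(7+b)) (not simplifiable)
  at LLL: (y+4) (not simplifiable)
  at LLR: (7+b) (not simplifiable)
  at LR: (4+z) (not simplifiable)
Result: no simplifiable subexpression found -> normal form.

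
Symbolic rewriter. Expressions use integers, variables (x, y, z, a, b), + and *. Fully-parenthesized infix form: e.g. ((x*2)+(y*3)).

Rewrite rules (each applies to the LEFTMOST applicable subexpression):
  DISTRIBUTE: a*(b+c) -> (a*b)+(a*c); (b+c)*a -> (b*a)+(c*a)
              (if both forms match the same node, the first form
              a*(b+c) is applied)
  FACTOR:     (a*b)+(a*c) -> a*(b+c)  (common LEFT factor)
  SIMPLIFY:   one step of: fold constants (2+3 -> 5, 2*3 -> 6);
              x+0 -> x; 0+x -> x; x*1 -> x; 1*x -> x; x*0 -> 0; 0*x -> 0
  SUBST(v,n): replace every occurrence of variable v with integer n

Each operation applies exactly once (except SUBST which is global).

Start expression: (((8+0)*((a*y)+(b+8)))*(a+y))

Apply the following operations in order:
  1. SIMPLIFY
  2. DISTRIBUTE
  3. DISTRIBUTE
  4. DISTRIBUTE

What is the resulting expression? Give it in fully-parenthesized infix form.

Start: (((8+0)*((a*y)+(b+8)))*(a+y))
Apply SIMPLIFY at LL (target: (8+0)): (((8+0)*((a*y)+(b+8)))*(a+y)) -> ((8*((a*y)+(b+8)))*(a+y))
Apply DISTRIBUTE at root (target: ((8*((a*y)+(b+8)))*(a+y))): ((8*((a*y)+(b+8)))*(a+y)) -> (((8*((a*y)+(b+8)))*a)+((8*((a*y)+(b+8)))*y))
Apply DISTRIBUTE at LL (target: (8*((a*y)+(b+8)))): (((8*((a*y)+(b+8)))*a)+((8*((a*y)+(b+8)))*y)) -> ((((8*(a*y))+(8*(b+8)))*a)+((8*((a*y)+(b+8)))*y))
Apply DISTRIBUTE at L (target: (((8*(a*y))+(8*(b+8)))*a)): ((((8*(a*y))+(8*(b+8)))*a)+((8*((a*y)+(b+8)))*y)) -> ((((8*(a*y))*a)+((8*(b+8))*a))+((8*((a*y)+(b+8)))*y))

Answer: ((((8*(a*y))*a)+((8*(b+8))*a))+((8*((a*y)+(b+8)))*y))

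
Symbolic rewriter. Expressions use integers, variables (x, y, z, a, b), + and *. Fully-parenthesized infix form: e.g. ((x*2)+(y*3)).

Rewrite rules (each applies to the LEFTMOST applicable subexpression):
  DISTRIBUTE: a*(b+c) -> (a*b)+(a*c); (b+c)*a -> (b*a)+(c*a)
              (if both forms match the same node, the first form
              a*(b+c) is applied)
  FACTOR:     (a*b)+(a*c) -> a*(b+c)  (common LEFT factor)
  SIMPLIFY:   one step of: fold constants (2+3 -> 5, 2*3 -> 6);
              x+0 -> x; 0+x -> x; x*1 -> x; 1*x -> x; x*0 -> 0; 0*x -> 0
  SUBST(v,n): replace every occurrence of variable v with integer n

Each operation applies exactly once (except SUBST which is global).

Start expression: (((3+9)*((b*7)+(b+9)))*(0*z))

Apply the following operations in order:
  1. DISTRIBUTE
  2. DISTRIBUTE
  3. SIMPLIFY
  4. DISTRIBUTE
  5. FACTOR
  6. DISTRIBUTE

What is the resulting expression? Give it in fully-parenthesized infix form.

Answer: (((12*(b*7))*(0*z))+((((3+9)*b)+((3+9)*9))*(0*z)))

Derivation:
Start: (((3+9)*((b*7)+(b+9)))*(0*z))
Apply DISTRIBUTE at L (target: ((3+9)*((b*7)+(b+9)))): (((3+9)*((b*7)+(b+9)))*(0*z)) -> ((((3+9)*(b*7))+((3+9)*(b+9)))*(0*z))
Apply DISTRIBUTE at root (target: ((((3+9)*(b*7))+((3+9)*(b+9)))*(0*z))): ((((3+9)*(b*7))+((3+9)*(b+9)))*(0*z)) -> ((((3+9)*(b*7))*(0*z))+(((3+9)*(b+9))*(0*z)))
Apply SIMPLIFY at LLL (target: (3+9)): ((((3+9)*(b*7))*(0*z))+(((3+9)*(b+9))*(0*z))) -> (((12*(b*7))*(0*z))+(((3+9)*(b+9))*(0*z)))
Apply DISTRIBUTE at RL (target: ((3+9)*(b+9))): (((12*(b*7))*(0*z))+(((3+9)*(b+9))*(0*z))) -> (((12*(b*7))*(0*z))+((((3+9)*b)+((3+9)*9))*(0*z)))
Apply FACTOR at RL (target: (((3+9)*b)+((3+9)*9))): (((12*(b*7))*(0*z))+((((3+9)*b)+((3+9)*9))*(0*z))) -> (((12*(b*7))*(0*z))+(((3+9)*(b+9))*(0*z)))
Apply DISTRIBUTE at RL (target: ((3+9)*(b+9))): (((12*(b*7))*(0*z))+(((3+9)*(b+9))*(0*z))) -> (((12*(b*7))*(0*z))+((((3+9)*b)+((3+9)*9))*(0*z)))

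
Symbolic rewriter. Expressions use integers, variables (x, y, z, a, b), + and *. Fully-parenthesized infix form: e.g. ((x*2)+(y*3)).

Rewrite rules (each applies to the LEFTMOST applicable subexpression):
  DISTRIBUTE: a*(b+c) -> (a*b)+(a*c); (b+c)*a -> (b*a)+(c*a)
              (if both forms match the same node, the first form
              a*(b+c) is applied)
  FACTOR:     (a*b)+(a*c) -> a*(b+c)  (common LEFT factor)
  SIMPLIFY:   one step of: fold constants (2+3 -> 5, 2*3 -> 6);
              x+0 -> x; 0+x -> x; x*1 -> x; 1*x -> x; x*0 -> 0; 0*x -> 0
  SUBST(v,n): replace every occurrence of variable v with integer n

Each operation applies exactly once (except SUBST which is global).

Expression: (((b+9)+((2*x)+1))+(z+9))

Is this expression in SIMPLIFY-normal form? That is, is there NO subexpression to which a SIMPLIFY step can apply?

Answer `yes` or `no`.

Answer: yes

Derivation:
Expression: (((b+9)+((2*x)+1))+(z+9))
Scanning for simplifiable subexpressions (pre-order)...
  at root: (((b+9)+((2*x)+1))+(z+9)) (not simplifiable)
  at L: ((b+9)+((2*x)+1)) (not simplifiable)
  at LL: (b+9) (not simplifiable)
  at LR: ((2*x)+1) (not simplifiable)
  at LRL: (2*x) (not simplifiable)
  at R: (z+9) (not simplifiable)
Result: no simplifiable subexpression found -> normal form.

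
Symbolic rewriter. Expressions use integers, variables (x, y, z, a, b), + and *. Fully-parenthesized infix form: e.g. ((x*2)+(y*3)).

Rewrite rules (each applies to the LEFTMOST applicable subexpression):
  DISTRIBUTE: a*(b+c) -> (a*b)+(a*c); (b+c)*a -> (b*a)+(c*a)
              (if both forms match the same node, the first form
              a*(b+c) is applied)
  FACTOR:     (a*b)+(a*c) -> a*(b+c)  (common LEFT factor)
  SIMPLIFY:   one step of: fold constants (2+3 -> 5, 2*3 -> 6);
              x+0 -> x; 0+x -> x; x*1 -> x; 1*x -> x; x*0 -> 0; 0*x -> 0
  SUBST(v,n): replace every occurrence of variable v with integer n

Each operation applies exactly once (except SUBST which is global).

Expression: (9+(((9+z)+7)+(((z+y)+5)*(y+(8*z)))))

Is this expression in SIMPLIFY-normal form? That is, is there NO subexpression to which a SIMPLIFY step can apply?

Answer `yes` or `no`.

Expression: (9+(((9+z)+7)+(((z+y)+5)*(y+(8*z)))))
Scanning for simplifiable subexpressions (pre-order)...
  at root: (9+(((9+z)+7)+(((z+y)+5)*(y+(8*z))))) (not simplifiable)
  at R: (((9+z)+7)+(((z+y)+5)*(y+(8*z)))) (not simplifiable)
  at RL: ((9+z)+7) (not simplifiable)
  at RLL: (9+z) (not simplifiable)
  at RR: (((z+y)+5)*(y+(8*z))) (not simplifiable)
  at RRL: ((z+y)+5) (not simplifiable)
  at RRLL: (z+y) (not simplifiable)
  at RRR: (y+(8*z)) (not simplifiable)
  at RRRR: (8*z) (not simplifiable)
Result: no simplifiable subexpression found -> normal form.

Answer: yes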